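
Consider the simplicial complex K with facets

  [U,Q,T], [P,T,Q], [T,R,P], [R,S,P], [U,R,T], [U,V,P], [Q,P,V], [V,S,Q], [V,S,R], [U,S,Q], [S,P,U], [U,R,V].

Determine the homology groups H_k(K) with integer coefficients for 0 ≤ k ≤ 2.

K has 7 vertices, 18 edges, 12 triangles.
rank ∂_0 = 0, rank ∂_1 = 6 ⇒ b_0 = 7 − 0 − 6 = 1; all invariant factors of ∂_1 are 1 so no torsion. So H_0 ≅ Z.
rank ∂_1 = 6, rank ∂_2 = 12 ⇒ b_1 = 18 − 6 − 12 = 0; ∂_2 has invariant factor(s) [2] giving torsion. So H_1 ≅ Z/2Z.
rank ∂_2 = 12, rank ∂_3 = 0 ⇒ b_2 = 12 − 12 − 0 = 0. So H_2 ≅ 0.

H_0 = Z,  H_1 = Z/2Z,  H_2 = 0.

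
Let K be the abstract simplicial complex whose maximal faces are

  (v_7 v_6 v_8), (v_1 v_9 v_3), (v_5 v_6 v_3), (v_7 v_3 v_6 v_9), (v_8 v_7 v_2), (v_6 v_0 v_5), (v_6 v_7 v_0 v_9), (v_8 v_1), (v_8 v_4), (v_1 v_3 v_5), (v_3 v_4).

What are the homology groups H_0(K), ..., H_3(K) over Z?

Fix the vertex order v_0 < v_1 < v_2 < v_3 < v_4 < v_5 < v_6 < v_7 < v_8 < v_9 and write every simplex with vertices in increasing order. Then dim K = 3 and the simplices of K are:

  0-simplices (10): [v_0], [v_1], [v_2], [v_3], [v_4], [v_5], [v_6], [v_7], [v_8], [v_9]
  1-simplices (22): (22 of them)
  2-simplices (13): (13 of them)
  3-simplices (2): [v_0,v_6,v_7,v_9], [v_3,v_6,v_7,v_9]

Hence C_0 ≅ Z^10, C_1 ≅ Z^22, C_2 ≅ Z^13, C_3 ≅ Z^2.

∂_1: C_1 → C_0 maps an edge to its endpoints' difference, ∂[p,q] = q − p. For instance
  ∂[v_1,v_3] = [v_3] − [v_1].
As a 10×22 matrix over Z this has rank 9, with invariant factors (1,1,1,1,1,1,1,1,1).

∂_2: C_2 → C_1 sends each 2-simplex [p,q,r] to [q,r] − [p,r] + [p,q]. For instance
  ∂[v_0,v_5,v_6] = [v_5,v_6] − [v_0,v_6] + [v_0,v_5],
  ∂[v_3,v_6,v_9] = [v_6,v_9] − [v_3,v_9] + [v_3,v_6].
This gives a 22×13 integer matrix of rank 11; reducing to Smith normal form yields diagonal entries (1,1,1,1,1,1,1,1,1,1,1).

∂_3: C_3 → C_2 sends each 3-simplex σ to the alternating sum Σ_i (−1)^i (σ with its i-th vertex removed). For instance
  ∂[v_0,v_6,v_7,v_9] = [v_6,v_7,v_9] − [v_0,v_7,v_9] + [v_0,v_6,v_9] − [v_0,v_6,v_7],
  ∂[v_3,v_6,v_7,v_9] = [v_6,v_7,v_9] − [v_3,v_7,v_9] + [v_3,v_6,v_9] − [v_3,v_6,v_7].
As a 13×2 matrix over Z this has rank 2, with invariant factors (1,1).

Now H_k = ker ∂_k / im ∂_{k+1}, so:

  H_0: rank C_0 − rank ∂_1 = 10 − 9 = 1, and the invariant factors of ∂_1 are all 1, so H_0 = Z.
  H_1: rank ker ∂_1 − rank ∂_2 = (22 − 9) − 11 = 2, and the invariant factors of ∂_2 are all 1, so H_1 = Z^2.
  H_2: rank ker ∂_2 − rank ∂_3 = (13 − 11) − 2 = 0, and the invariant factors of ∂_3 are all 1, so H_2 = 0.
  H_3: rank ker ∂_3 − rank ∂_4 = (2 − 2) − 0 = 0, and there is no ∂_4, so H_3 = 0.

H_0 ≅ Z,  H_1 ≅ Z^2,  H_2 = 0,  H_3 = 0.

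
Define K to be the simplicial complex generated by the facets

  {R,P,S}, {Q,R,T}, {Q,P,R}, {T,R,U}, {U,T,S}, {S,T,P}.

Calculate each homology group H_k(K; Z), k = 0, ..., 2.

H_0 ≅ Z,  H_1 ≅ Z,  H_2 = 0.

K has 6 vertices, 12 edges, 6 triangles.
rank ∂_0 = 0, rank ∂_1 = 5 ⇒ b_0 = 6 − 0 − 5 = 1; all invariant factors of ∂_1 are 1 so no torsion. So H_0 ≅ Z.
rank ∂_1 = 5, rank ∂_2 = 6 ⇒ b_1 = 12 − 5 − 6 = 1; all invariant factors of ∂_2 are 1 so no torsion. So H_1 ≅ Z.
rank ∂_2 = 6, rank ∂_3 = 0 ⇒ b_2 = 6 − 6 − 0 = 0. So H_2 ≅ 0.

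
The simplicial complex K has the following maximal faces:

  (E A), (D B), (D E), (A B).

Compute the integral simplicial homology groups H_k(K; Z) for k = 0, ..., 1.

Take the total order A < B < D < E on the vertex set. Then K (dimension 1) consists of the simplices:

  0-simplices (4): A, B, D, E
  1-simplices (4): AB, AE, BD, DE

Hence C_0 ≅ Z^4, C_1 ≅ Z^4.

Boundary ∂_1: C_1 → C_0 is given by ∂[p,q] = [q] − [p]. For instance
  ∂AE = E − A.
The resulting 4×4 matrix has rank 3, and its Smith normal form has invariant factors (1,1,1).

Now H_k = ker ∂_k / im ∂_{k+1}, so:

  H_0: rank C_0 − rank ∂_1 = 4 − 3 = 1, and the invariant factors of ∂_1 are all 1, so H_0 = Z.
  H_1: rank ker ∂_1 − rank ∂_2 = (4 − 3) − 0 = 1, and there is no ∂_2, so H_1 = Z.

H_0 ≅ Z,  H_1 ≅ Z.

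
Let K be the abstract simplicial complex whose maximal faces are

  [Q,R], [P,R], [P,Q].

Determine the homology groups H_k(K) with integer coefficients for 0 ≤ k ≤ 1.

H_0 ≅ Z,  H_1 ≅ Z.

We work with the vertex ordering P < Q < R. The simplices of K, each written with vertices in increasing order, are:

  0-simplices (3): P, Q, R
  1-simplices (3): PQ, PR, QR

so the chain groups are C_0 ≅ Z^3, C_1 ≅ Z^3.

The boundary map ∂_1: C_1 → C_0 sends each edge [p,q] (with p < q) to q − p. For instance
  ∂PQ = Q − P.
The 3×3 boundary matrix has rank 2 and Smith normal form diag(1,1).

Now H_k = ker ∂_k / im ∂_{k+1}, so:

  H_0: rank C_0 − rank ∂_1 = 3 − 2 = 1, and the invariant factors of ∂_1 are all 1, so H_0 = Z.
  H_1: rank ker ∂_1 − rank ∂_2 = (3 − 2) − 0 = 1, and there is no ∂_2, so H_1 = Z.

As a check, the Euler characteristic is 3 − 3 = 0, which agrees with 1 − 1 = 0.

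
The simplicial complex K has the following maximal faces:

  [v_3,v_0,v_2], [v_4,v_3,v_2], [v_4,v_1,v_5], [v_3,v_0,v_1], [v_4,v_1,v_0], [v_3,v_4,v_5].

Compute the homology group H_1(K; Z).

Fix the vertex order v_0 < v_1 < v_2 < v_3 < v_4 < v_5 and write every simplex with vertices in increasing order. Then dim K = 2 and the simplices of K are:

  0-simplices (6): [v_0], [v_1], [v_2], [v_3], [v_4], [v_5]
  1-simplices (12): [v_0,v_1], [v_0,v_2], [v_0,v_3], [v_0,v_4], [v_1,v_3], [v_1,v_4], [v_1,v_5], [v_2,v_3], [v_2,v_4], [v_3,v_4], [v_3,v_5], [v_4,v_5]
  2-simplices (6): [v_0,v_1,v_3], [v_0,v_1,v_4], [v_0,v_2,v_3], [v_1,v_4,v_5], [v_2,v_3,v_4], [v_3,v_4,v_5]

Hence C_0 ≅ Z^6, C_1 ≅ Z^12, C_2 ≅ Z^6.

∂_1: C_1 → C_0 sends each edge [p,q] (with p < q) to q − p. For instance
  ∂[v_2,v_4] = [v_4] − [v_2].
The resulting 6×12 matrix has rank 5, and its Smith normal form has invariant factors (1,1,1,1,1).

Boundary ∂_2: C_2 → C_1 maps a triangle to the signed sum of its edges. For instance
  ∂[v_2,v_3,v_4] = [v_3,v_4] − [v_2,v_4] + [v_2,v_3],
  ∂[v_3,v_4,v_5] = [v_4,v_5] − [v_3,v_5] + [v_3,v_4].
This gives a 12×6 integer matrix of rank 6; reducing to Smith normal form yields diagonal entries (1,1,1,1,1,1).

Computing H_k = (kernel of ∂_k) / (image of ∂_{k+1}):

  H_1: rank ker ∂_1 − rank ∂_2 = (12 − 5) − 6 = 1, and the invariant factors of ∂_2 are all 1, so H_1 ≅ Z.

H_1 ≅ Z.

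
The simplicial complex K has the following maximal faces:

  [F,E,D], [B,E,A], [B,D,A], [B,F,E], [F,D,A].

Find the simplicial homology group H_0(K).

H_0 ≅ Z.

Order the vertices as A < B < D < E < F. Listing each simplex with vertices in this order, K has dimension 2 with simplices:

  0-simplices (5): A, B, D, E, F
  1-simplices (10): AB, AD, AE, AF, BD, BE, BF, DE, DF, EF
  2-simplices (5): ABD, ABE, ADF, BEF, DEF

so the chain groups are C_0 ≅ Z^5, C_1 ≅ Z^10, C_2 ≅ Z^5.

Boundary ∂_1: C_1 → C_0 maps an edge to its endpoints' difference, ∂[p,q] = q − p.
The 5×10 boundary matrix has rank 4 and Smith normal form diag(1,1,1,1).

Boundary ∂_2: C_2 → C_1 sends each 2-simplex [p,q,r] to [q,r] − [p,r] + [p,q]. For instance
  ∂BEF = EF − BF + BE,
  ∂ABD = BD − AD + AB.
The resulting 10×5 matrix has rank 5, and its Smith normal form has invariant factors (1,1,1,1,1).

Now H_k = ker ∂_k / im ∂_{k+1}, so:

  H_0: rank C_0 − rank ∂_1 = 5 − 4 = 1, and the invariant factors of ∂_1 are all 1, so H_0 = Z.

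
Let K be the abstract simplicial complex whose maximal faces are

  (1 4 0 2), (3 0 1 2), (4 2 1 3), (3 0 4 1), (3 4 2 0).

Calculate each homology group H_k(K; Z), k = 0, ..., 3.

We work with the vertex ordering 0 < 1 < 2 < 3 < 4. The simplices of K, each written with vertices in increasing order, are:

  0-simplices (5): [0], [1], [2], [3], [4]
  1-simplices (10): [0,1], [0,2], [0,3], [0,4], [1,2], [1,3], [1,4], [2,3], [2,4], [3,4]
  2-simplices (10): [0,1,2], [0,1,3], [0,1,4], [0,2,3], [0,2,4], [0,3,4], [1,2,3], [1,2,4], [1,3,4], [2,3,4]
  3-simplices (5): [0,1,2,3], [0,1,2,4], [0,1,3,4], [0,2,3,4], [1,2,3,4]

so the chain groups are C_0 ≅ Z^5, C_1 ≅ Z^10, C_2 ≅ Z^10, C_3 ≅ Z^5.

The boundary map ∂_1: C_1 → C_0 sends each edge [p,q] (with p < q) to q − p. For instance
  ∂[2,3] = [3] − [2].
The resulting 5×10 matrix has rank 4, and its Smith normal form has invariant factors (1,1,1,1).

∂_2: C_2 → C_1 maps a triangle to the signed sum of its edges. For instance
  ∂[0,2,4] = [2,4] − [0,4] + [0,2],
  ∂[0,2,3] = [2,3] − [0,3] + [0,2].
As a 10×10 matrix over Z this has rank 6, with invariant factors (1,1,1,1,1,1).

The boundary map ∂_3: C_3 → C_2 sends each 3-simplex σ to the alternating sum Σ_i (−1)^i (σ with its i-th vertex removed). For instance
  ∂[0,2,3,4] = [2,3,4] − [0,3,4] + [0,2,4] − [0,2,3],
  ∂[1,2,3,4] = [2,3,4] − [1,3,4] + [1,2,4] − [1,2,3].
This gives a 10×5 integer matrix of rank 4; reducing to Smith normal form yields diagonal entries (1,1,1,1).

Reading off H_k = ker ∂_k / im ∂_{k+1}:

  H_0: rank C_0 − rank ∂_1 = 5 − 4 = 1, and the invariant factors of ∂_1 are all 1, so H_0 = Z.
  H_1: rank ker ∂_1 − rank ∂_2 = (10 − 4) − 6 = 0, and the invariant factors of ∂_2 are all 1, so H_1 = 0.
  H_2: rank ker ∂_2 − rank ∂_3 = (10 − 6) − 4 = 0, and the invariant factors of ∂_3 are all 1, so H_2 = 0.
  H_3: rank ker ∂_3 − rank ∂_4 = (5 − 4) − 0 = 1, and there is no ∂_4, so H_3 = Z.

(K is a triangulation of the 3-sphere S^3.)

H_0 ≅ Z,  H_1 = 0,  H_2 = 0,  H_3 ≅ Z.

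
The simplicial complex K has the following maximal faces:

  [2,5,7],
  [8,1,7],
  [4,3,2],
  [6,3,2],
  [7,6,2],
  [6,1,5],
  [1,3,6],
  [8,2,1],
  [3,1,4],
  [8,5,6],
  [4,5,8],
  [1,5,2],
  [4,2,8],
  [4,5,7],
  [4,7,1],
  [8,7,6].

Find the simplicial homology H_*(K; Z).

H_0 = Z,  H_1 = Z^2,  H_2 = Z.

Take the total order 1 < 2 < 3 < 4 < 5 < 6 < 7 < 8 on the vertex set. Then K (dimension 2) consists of the simplices:

  0-simplices (8): [1], [2], [3], [4], [5], [6], [7], [8]
  1-simplices (24): (24 of them)
  2-simplices (16): [1,2,5], [1,2,8], [1,3,4], [1,3,6], [1,4,7], [1,5,6], [1,7,8], [2,3,4], [2,3,6], [2,4,8], [2,5,7], [2,6,7], [4,5,7], [4,5,8], [5,6,8], [6,7,8]

giving chain groups C_0 ≅ Z^8, C_1 ≅ Z^24, C_2 ≅ Z^16.

∂_1: C_1 → C_0 is given by ∂[p,q] = [q] − [p]. For instance
  ∂[1,4] = [4] − [1].
The 8×24 boundary matrix has rank 7 and Smith normal form diag(1,1,1,1,1,1,1).

∂_2: C_2 → C_1 acts by ∂[p,q,r] = [q,r] − [p,r] + [p,q]. For instance
  ∂[4,5,7] = [5,7] − [4,7] + [4,5],
  ∂[1,4,7] = [4,7] − [1,7] + [1,4].
This gives a 24×16 integer matrix of rank 15; reducing to Smith normal form yields diagonal entries (1,1,1,1,1,1,1,1,1,1,1,1,1,1,1).

Now H_k = ker ∂_k / im ∂_{k+1}, so:

  H_0: rank C_0 − rank ∂_1 = 8 − 7 = 1, and the invariant factors of ∂_1 are all 1, so H_0 ≅ Z.
  H_1: rank ker ∂_1 − rank ∂_2 = (24 − 7) − 15 = 2, and the invariant factors of ∂_2 are all 1, so H_1 ≅ Z^2.
  H_2: rank ker ∂_2 − rank ∂_3 = (16 − 15) − 0 = 1, and there is no ∂_3, so H_2 ≅ Z.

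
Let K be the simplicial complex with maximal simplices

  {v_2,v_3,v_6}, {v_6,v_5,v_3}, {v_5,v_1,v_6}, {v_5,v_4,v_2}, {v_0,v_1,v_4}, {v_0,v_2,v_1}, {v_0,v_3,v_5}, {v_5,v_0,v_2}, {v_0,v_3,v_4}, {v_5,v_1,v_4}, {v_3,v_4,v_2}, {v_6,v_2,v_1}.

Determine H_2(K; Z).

H_2 = 0.

Take the total order v_0 < v_1 < v_2 < v_3 < v_4 < v_5 < v_6 on the vertex set. Then K (dimension 2) consists of the simplices:

  0-simplices (7): [v_0], [v_1], [v_2], [v_3], [v_4], [v_5], [v_6]
  1-simplices (18): (18 of them)
  2-simplices (12): (12 of them)

Hence C_0 ≅ Z^7, C_1 ≅ Z^18, C_2 ≅ Z^12.

Boundary ∂_1: C_1 → C_0 maps an edge to its endpoints' difference, ∂[p,q] = q − p. For instance
  ∂[v_4,v_5] = [v_5] − [v_4].
The 7×18 boundary matrix has rank 6 and Smith normal form diag(1,1,1,1,1,1).

∂_2: C_2 → C_1 sends each 2-simplex [p,q,r] to [q,r] − [p,r] + [p,q]. For instance
  ∂[v_3,v_5,v_6] = [v_5,v_6] − [v_3,v_6] + [v_3,v_5],
  ∂[v_1,v_5,v_6] = [v_5,v_6] − [v_1,v_6] + [v_1,v_5].
The resulting 18×12 matrix has rank 12, and its Smith normal form has invariant factors (1,1,1,1,1,1,1,1,1,1,1,2).

From H_k ≅ ker(∂_k) / im(∂_{k+1}) we obtain:

  H_2: rank ker ∂_2 − rank ∂_3 = (12 − 12) − 0 = 0, and there is no ∂_3, so H_2 = 0.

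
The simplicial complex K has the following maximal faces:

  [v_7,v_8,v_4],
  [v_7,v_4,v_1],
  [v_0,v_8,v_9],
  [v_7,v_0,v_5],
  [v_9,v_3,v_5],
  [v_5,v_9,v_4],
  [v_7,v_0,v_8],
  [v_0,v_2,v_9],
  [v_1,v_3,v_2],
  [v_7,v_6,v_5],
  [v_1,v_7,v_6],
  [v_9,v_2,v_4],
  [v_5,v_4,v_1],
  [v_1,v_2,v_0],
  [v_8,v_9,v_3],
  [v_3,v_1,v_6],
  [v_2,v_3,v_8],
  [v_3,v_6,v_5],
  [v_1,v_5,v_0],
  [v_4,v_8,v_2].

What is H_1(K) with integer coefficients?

We work with the vertex ordering v_0 < v_1 < v_2 < v_3 < v_4 < v_5 < v_6 < v_7 < v_8 < v_9. The simplices of K, each written with vertices in increasing order, are:

  0-simplices (10): [v_0], [v_1], [v_2], [v_3], [v_4], [v_5], [v_6], [v_7], [v_8], [v_9]
  1-simplices (30): (30 of them)
  2-simplices (20): (20 of them)

so the chain groups are C_0 ≅ Z^10, C_1 ≅ Z^30, C_2 ≅ Z^20.

∂_1: C_1 → C_0 is given by ∂[p,q] = [q] − [p]. For instance
  ∂[v_0,v_2] = [v_2] − [v_0].
As a 10×30 matrix over Z this has rank 9, with invariant factors (1,1,1,1,1,1,1,1,1).

The boundary map ∂_2: C_2 → C_1 maps a triangle to the signed sum of its edges. For instance
  ∂[v_0,v_7,v_8] = [v_7,v_8] − [v_0,v_8] + [v_0,v_7],
  ∂[v_0,v_8,v_9] = [v_8,v_9] − [v_0,v_9] + [v_0,v_8].
The 30×20 boundary matrix has rank 20 and Smith normal form diag(1,1,1,1,1,1,1,1,1,1,1,1,1,1,1,1,1,1,1,2).

Computing H_k = (kernel of ∂_k) / (image of ∂_{k+1}):

  H_1: rank ker ∂_1 − rank ∂_2 = (30 − 9) − 20 = 1, and ∂_2 has invariant factor 2 > 1, so H_1 ≅ Z ⊕ Z/2Z.

(K is a triangulation of the Klein bottle.)

H_1 = Z ⊕ Z/2Z.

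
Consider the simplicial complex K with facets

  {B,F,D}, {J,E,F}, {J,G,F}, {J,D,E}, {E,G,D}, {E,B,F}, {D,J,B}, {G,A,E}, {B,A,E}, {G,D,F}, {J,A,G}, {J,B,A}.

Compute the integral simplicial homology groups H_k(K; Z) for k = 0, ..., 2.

H_0 ≅ Z,  H_1 ≅ Z/2,  H_2 = 0.

Fix the vertex order A < B < D < E < F < G < J and write every simplex with vertices in increasing order. Then dim K = 2 and the simplices of K are:

  0-simplices (7): A, B, D, E, F, G, J
  1-simplices (18): AB, AE, AG, AJ, BD, BE, BF, BJ, DE, DF, DG, DJ, EF, EG, EJ, FG, FJ, GJ
  2-simplices (12): ABE, ABJ, AEG, AGJ, BDF, BDJ, BEF, DEG, DEJ, DFG, EFJ, FGJ

so the chain groups are C_0 ≅ Z^7, C_1 ≅ Z^18, C_2 ≅ Z^12.

Boundary ∂_1: C_1 → C_0 sends each edge [p,q] (with p < q) to q − p. For instance
  ∂FG = G − F.
The resulting 7×18 matrix has rank 6, and its Smith normal form has invariant factors (1,1,1,1,1,1).

The boundary map ∂_2: C_2 → C_1 acts by ∂[p,q,r] = [q,r] − [p,r] + [p,q]. For instance
  ∂DEG = EG − DG + DE,
  ∂ABE = BE − AE + AB.
The 18×12 boundary matrix has rank 12 and Smith normal form diag(1,1,1,1,1,1,1,1,1,1,1,2).

Reading off H_k = ker ∂_k / im ∂_{k+1}:

  H_0: rank C_0 − rank ∂_1 = 7 − 6 = 1, and the invariant factors of ∂_1 are all 1, so H_0 ≅ Z.
  H_1: rank ker ∂_1 − rank ∂_2 = (18 − 6) − 12 = 0, and ∂_2 has invariant factor 2 > 1, so H_1 ≅ Z/2.
  H_2: rank ker ∂_2 − rank ∂_3 = (12 − 12) − 0 = 0, and there is no ∂_3, so H_2 ≅ 0.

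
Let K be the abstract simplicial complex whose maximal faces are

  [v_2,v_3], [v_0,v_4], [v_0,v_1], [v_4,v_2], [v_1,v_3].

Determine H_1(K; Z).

H_1 = Z.

K has 5 vertices, 5 edges.
rank ∂_1 = 4, rank ∂_2 = 0 ⇒ b_1 = 5 − 4 − 0 = 1. So H_1 ≅ Z.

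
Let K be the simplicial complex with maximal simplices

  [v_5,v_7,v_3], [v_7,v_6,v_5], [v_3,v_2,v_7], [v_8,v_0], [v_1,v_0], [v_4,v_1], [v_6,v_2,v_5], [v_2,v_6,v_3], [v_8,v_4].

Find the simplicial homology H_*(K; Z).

H_0 ≅ Z^2,  H_1 ≅ Z^2,  H_2 = 0.

We work with the vertex ordering v_0 < v_1 < v_2 < v_3 < v_4 < v_5 < v_6 < v_7 < v_8. The simplices of K, each written with vertices in increasing order, are:

  0-simplices (9): [v_0], [v_1], [v_2], [v_3], [v_4], [v_5], [v_6], [v_7], [v_8]
  1-simplices (14): [v_0,v_1], [v_0,v_8], [v_1,v_4], [v_2,v_3], [v_2,v_5], [v_2,v_6], [v_2,v_7], [v_3,v_5], [v_3,v_6], [v_3,v_7], [v_4,v_8], [v_5,v_6], [v_5,v_7], [v_6,v_7]
  2-simplices (5): [v_2,v_3,v_6], [v_2,v_3,v_7], [v_2,v_5,v_6], [v_3,v_5,v_7], [v_5,v_6,v_7]

Hence C_0 ≅ Z^9, C_1 ≅ Z^14, C_2 ≅ Z^5.

∂_1: C_1 → C_0 maps an edge to its endpoints' difference, ∂[p,q] = q − p. For instance
  ∂[v_2,v_7] = [v_7] − [v_2].
The 9×14 boundary matrix has rank 7 and Smith normal form diag(1,1,1,1,1,1,1).

Boundary ∂_2: C_2 → C_1 sends each 2-simplex [p,q,r] to [q,r] − [p,r] + [p,q]. For instance
  ∂[v_3,v_5,v_7] = [v_5,v_7] − [v_3,v_7] + [v_3,v_5],
  ∂[v_2,v_3,v_7] = [v_3,v_7] − [v_2,v_7] + [v_2,v_3].
The resulting 14×5 matrix has rank 5, and its Smith normal form has invariant factors (1,1,1,1,1).

Computing H_k = (kernel of ∂_k) / (image of ∂_{k+1}):

  H_0: rank C_0 − rank ∂_1 = 9 − 7 = 2, and the invariant factors of ∂_1 are all 1, so H_0 ≅ Z^2.
  H_1: rank ker ∂_1 − rank ∂_2 = (14 − 7) − 5 = 2, and the invariant factors of ∂_2 are all 1, so H_1 ≅ Z^2.
  H_2: rank ker ∂_2 − rank ∂_3 = (5 − 5) − 0 = 0, and there is no ∂_3, so H_2 ≅ 0.

(K is a triangulation of the disjoint union of the circle S^1 and the Möbius band.)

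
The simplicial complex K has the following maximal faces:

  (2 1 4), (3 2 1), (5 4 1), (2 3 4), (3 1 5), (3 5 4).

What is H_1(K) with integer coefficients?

K has 5 vertices, 9 edges, 6 triangles.
rank ∂_1 = 4, rank ∂_2 = 5 ⇒ b_1 = 9 − 4 − 5 = 0; all invariant factors of ∂_2 are 1 so no torsion. So H_1 = 0.

H_1 ≅ 0.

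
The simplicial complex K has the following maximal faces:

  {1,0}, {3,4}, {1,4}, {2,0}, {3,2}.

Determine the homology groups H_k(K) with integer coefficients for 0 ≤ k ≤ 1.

We work with the vertex ordering 0 < 1 < 2 < 3 < 4. The simplices of K, each written with vertices in increasing order, are:

  0-simplices (5): [0], [1], [2], [3], [4]
  1-simplices (5): [0,1], [0,2], [1,4], [2,3], [3,4]

so the chain groups are C_0 ≅ Z^5, C_1 ≅ Z^5.

∂_1: C_1 → C_0 sends each edge [p,q] (with p < q) to q − p. For instance
  ∂[0,1] = [1] − [0].
As a 5×5 matrix over Z this has rank 4, with invariant factors (1,1,1,1).

Now H_k = ker ∂_k / im ∂_{k+1}, so:

  H_0: rank C_0 − rank ∂_1 = 5 − 4 = 1, and the invariant factors of ∂_1 are all 1, so H_0 = Z.
  H_1: rank ker ∂_1 − rank ∂_2 = (5 − 4) − 0 = 1, and there is no ∂_2, so H_1 = Z.

H_0 = Z,  H_1 = Z.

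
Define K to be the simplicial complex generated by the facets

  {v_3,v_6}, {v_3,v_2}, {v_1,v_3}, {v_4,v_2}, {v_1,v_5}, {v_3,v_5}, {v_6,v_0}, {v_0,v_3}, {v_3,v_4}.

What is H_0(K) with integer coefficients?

We work with the vertex ordering v_0 < v_1 < v_2 < v_3 < v_4 < v_5 < v_6. The simplices of K, each written with vertices in increasing order, are:

  0-simplices (7): [v_0], [v_1], [v_2], [v_3], [v_4], [v_5], [v_6]
  1-simplices (9): [v_0,v_3], [v_0,v_6], [v_1,v_3], [v_1,v_5], [v_2,v_3], [v_2,v_4], [v_3,v_4], [v_3,v_5], [v_3,v_6]

giving chain groups C_0 ≅ Z^7, C_1 ≅ Z^9.

∂_1: C_1 → C_0 is given by ∂[p,q] = [q] − [p]. For instance
  ∂[v_3,v_5] = [v_5] − [v_3].
The resulting 7×9 matrix has rank 6, and its Smith normal form has invariant factors (1,1,1,1,1,1).

Now H_k = ker ∂_k / im ∂_{k+1}, so:

  H_0: rank C_0 − rank ∂_1 = 7 − 6 = 1, and the invariant factors of ∂_1 are all 1, so H_0 ≅ Z.

H_0 = Z.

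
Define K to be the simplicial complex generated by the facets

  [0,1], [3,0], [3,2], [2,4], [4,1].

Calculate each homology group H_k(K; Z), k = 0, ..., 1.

Order the vertices as 0 < 1 < 2 < 3 < 4. Listing each simplex with vertices in this order, K has dimension 1 with simplices:

  0-simplices (5): [0], [1], [2], [3], [4]
  1-simplices (5): [0,1], [0,3], [1,4], [2,3], [2,4]

giving chain groups C_0 ≅ Z^5, C_1 ≅ Z^5.

∂_1: C_1 → C_0 is given by ∂[p,q] = [q] − [p]. For instance
  ∂[0,1] = [1] − [0].
This gives a 5×5 integer matrix of rank 4; reducing to Smith normal form yields diagonal entries (1,1,1,1).

Reading off H_k = ker ∂_k / im ∂_{k+1}:

  H_0: rank C_0 − rank ∂_1 = 5 − 4 = 1, and the invariant factors of ∂_1 are all 1, so H_0 = Z.
  H_1: rank ker ∂_1 − rank ∂_2 = (5 − 4) − 0 = 1, and there is no ∂_2, so H_1 = Z.

H_0 ≅ Z,  H_1 ≅ Z.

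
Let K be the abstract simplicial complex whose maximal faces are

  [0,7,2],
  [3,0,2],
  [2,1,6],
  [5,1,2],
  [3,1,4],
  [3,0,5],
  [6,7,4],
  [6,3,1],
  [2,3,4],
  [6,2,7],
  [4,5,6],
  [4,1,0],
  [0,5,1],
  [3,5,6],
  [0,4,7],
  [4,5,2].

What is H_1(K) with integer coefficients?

Fix the vertex order 0 < 1 < 2 < 3 < 4 < 5 < 6 < 7 and write every simplex with vertices in increasing order. Then dim K = 2 and the simplices of K are:

  0-simplices (8): [0], [1], [2], [3], [4], [5], [6], [7]
  1-simplices (24): (24 of them)
  2-simplices (16): [0,1,4], [0,1,5], [0,2,3], [0,2,7], [0,3,5], [0,4,7], [1,2,5], [1,2,6], [1,3,4], [1,3,6], [2,3,4], [2,4,5], [2,6,7], [3,5,6], [4,5,6], [4,6,7]

Hence C_0 ≅ Z^8, C_1 ≅ Z^24, C_2 ≅ Z^16.

Boundary ∂_1: C_1 → C_0 maps an edge to its endpoints' difference, ∂[p,q] = q − p. For instance
  ∂[6,7] = [7] − [6].
This gives a 8×24 integer matrix of rank 7; reducing to Smith normal form yields diagonal entries (1,1,1,1,1,1,1).

∂_2: C_2 → C_1 maps a triangle to the signed sum of its edges. For instance
  ∂[0,2,3] = [2,3] − [0,3] + [0,2],
  ∂[4,5,6] = [5,6] − [4,6] + [4,5].
The 24×16 boundary matrix has rank 15 and Smith normal form diag(1,1,1,1,1,1,1,1,1,1,1,1,1,1,1).

Reading off H_k = ker ∂_k / im ∂_{k+1}:

  H_1: rank ker ∂_1 − rank ∂_2 = (24 − 7) − 15 = 2, and the invariant factors of ∂_2 are all 1, so H_1 = Z^2.

H_1 = Z^2.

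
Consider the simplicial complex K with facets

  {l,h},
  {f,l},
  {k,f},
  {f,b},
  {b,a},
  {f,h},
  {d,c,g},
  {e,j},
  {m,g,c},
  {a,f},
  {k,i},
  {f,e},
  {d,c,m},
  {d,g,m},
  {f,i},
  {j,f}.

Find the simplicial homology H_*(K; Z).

H_0 = Z^2,  H_1 = Z^4,  H_2 = Z.

K has 13 vertices, 18 edges, 4 triangles.
rank ∂_0 = 0, rank ∂_1 = 11 ⇒ b_0 = 13 − 0 − 11 = 2; all invariant factors of ∂_1 are 1 so no torsion. So H_0 ≅ Z^2.
rank ∂_1 = 11, rank ∂_2 = 3 ⇒ b_1 = 18 − 11 − 3 = 4; all invariant factors of ∂_2 are 1 so no torsion. So H_1 ≅ Z^4.
rank ∂_2 = 3, rank ∂_3 = 0 ⇒ b_2 = 4 − 3 − 0 = 1. So H_2 ≅ Z.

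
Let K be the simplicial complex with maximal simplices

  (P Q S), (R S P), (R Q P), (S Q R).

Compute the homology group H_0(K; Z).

Take the total order P < Q < R < S on the vertex set. Then K (dimension 2) consists of the simplices:

  0-simplices (4): P, Q, R, S
  1-simplices (6): PQ, PR, PS, QR, QS, RS
  2-simplices (4): PQR, PQS, PRS, QRS

Hence C_0 ≅ Z^4, C_1 ≅ Z^6, C_2 ≅ Z^4.

The boundary map ∂_1: C_1 → C_0 is given by ∂[p,q] = [q] − [p].
As a 4×6 matrix over Z this has rank 3, with invariant factors (1,1,1).

The boundary map ∂_2: C_2 → C_1 sends each 2-simplex [p,q,r] to [q,r] − [p,r] + [p,q]. For instance
  ∂QRS = RS − QS + QR,
  ∂PRS = RS − PS + PR.
The resulting 6×4 matrix has rank 3, and its Smith normal form has invariant factors (1,1,1).

Now H_k = ker ∂_k / im ∂_{k+1}, so:

  H_0: rank C_0 − rank ∂_1 = 4 − 3 = 1, and the invariant factors of ∂_1 are all 1, so H_0 = Z.

H_0 ≅ Z.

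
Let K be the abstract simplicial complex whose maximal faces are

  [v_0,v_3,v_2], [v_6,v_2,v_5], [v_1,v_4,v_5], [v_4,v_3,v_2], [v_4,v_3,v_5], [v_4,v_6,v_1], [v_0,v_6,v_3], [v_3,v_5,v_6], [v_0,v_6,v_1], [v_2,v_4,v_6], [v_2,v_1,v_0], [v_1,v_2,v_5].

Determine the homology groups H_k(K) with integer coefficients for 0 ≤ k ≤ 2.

H_0 = Z,  H_1 = Z/2,  H_2 = 0.

Order the vertices as v_0 < v_1 < v_2 < v_3 < v_4 < v_5 < v_6. Listing each simplex with vertices in this order, K has dimension 2 with simplices:

  0-simplices (7): [v_0], [v_1], [v_2], [v_3], [v_4], [v_5], [v_6]
  1-simplices (18): (18 of them)
  2-simplices (12): (12 of them)

so the chain groups are C_0 ≅ Z^7, C_1 ≅ Z^18, C_2 ≅ Z^12.

Boundary ∂_1: C_1 → C_0 sends each edge [p,q] (with p < q) to q − p.
This gives a 7×18 integer matrix of rank 6; reducing to Smith normal form yields diagonal entries (1,1,1,1,1,1).

∂_2: C_2 → C_1 maps a triangle to the signed sum of its edges. For instance
  ∂[v_2,v_3,v_4] = [v_3,v_4] − [v_2,v_4] + [v_2,v_3],
  ∂[v_1,v_4,v_5] = [v_4,v_5] − [v_1,v_5] + [v_1,v_4].
The resulting 18×12 matrix has rank 12, and its Smith normal form has invariant factors (1,1,1,1,1,1,1,1,1,1,1,2).

From H_k ≅ ker(∂_k) / im(∂_{k+1}) we obtain:

  H_0: rank C_0 − rank ∂_1 = 7 − 6 = 1, and the invariant factors of ∂_1 are all 1, so H_0 ≅ Z.
  H_1: rank ker ∂_1 − rank ∂_2 = (18 − 6) − 12 = 0, and ∂_2 has invariant factor 2 > 1, so H_1 ≅ Z/2.
  H_2: rank ker ∂_2 − rank ∂_3 = (12 − 12) − 0 = 0, and there is no ∂_3, so H_2 ≅ 0.

As a check, the Euler characteristic is 7 − 18 + 12 = 1, which agrees with 1 − 0 + 0 = 1.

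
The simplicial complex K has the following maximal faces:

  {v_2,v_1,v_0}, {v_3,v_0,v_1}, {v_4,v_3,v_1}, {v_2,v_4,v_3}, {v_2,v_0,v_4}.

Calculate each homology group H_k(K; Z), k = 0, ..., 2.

H_0 ≅ Z,  H_1 ≅ Z,  H_2 = 0.

Take the total order v_0 < v_1 < v_2 < v_3 < v_4 on the vertex set. Then K (dimension 2) consists of the simplices:

  0-simplices (5): [v_0], [v_1], [v_2], [v_3], [v_4]
  1-simplices (10): [v_0,v_1], [v_0,v_2], [v_0,v_3], [v_0,v_4], [v_1,v_2], [v_1,v_3], [v_1,v_4], [v_2,v_3], [v_2,v_4], [v_3,v_4]
  2-simplices (5): [v_0,v_1,v_2], [v_0,v_1,v_3], [v_0,v_2,v_4], [v_1,v_3,v_4], [v_2,v_3,v_4]

giving chain groups C_0 ≅ Z^5, C_1 ≅ Z^10, C_2 ≅ Z^5.

Boundary ∂_1: C_1 → C_0 maps an edge to its endpoints' difference, ∂[p,q] = q − p. For instance
  ∂[v_0,v_1] = [v_1] − [v_0].
The 5×10 boundary matrix has rank 4 and Smith normal form diag(1,1,1,1).

∂_2: C_2 → C_1 acts by ∂[p,q,r] = [q,r] − [p,r] + [p,q]. For instance
  ∂[v_0,v_2,v_4] = [v_2,v_4] − [v_0,v_4] + [v_0,v_2],
  ∂[v_0,v_1,v_3] = [v_1,v_3] − [v_0,v_3] + [v_0,v_1].
This gives a 10×5 integer matrix of rank 5; reducing to Smith normal form yields diagonal entries (1,1,1,1,1).

From H_k ≅ ker(∂_k) / im(∂_{k+1}) we obtain:

  H_0: rank C_0 − rank ∂_1 = 5 − 4 = 1, and the invariant factors of ∂_1 are all 1, so H_0 = Z.
  H_1: rank ker ∂_1 − rank ∂_2 = (10 − 4) − 5 = 1, and the invariant factors of ∂_2 are all 1, so H_1 = Z.
  H_2: rank ker ∂_2 − rank ∂_3 = (5 − 5) − 0 = 0, and there is no ∂_3, so H_2 = 0.

As a check, the Euler characteristic is 5 − 10 + 5 = 0, which agrees with 1 − 1 + 0 = 0.
(K is a triangulation of the Möbius band.)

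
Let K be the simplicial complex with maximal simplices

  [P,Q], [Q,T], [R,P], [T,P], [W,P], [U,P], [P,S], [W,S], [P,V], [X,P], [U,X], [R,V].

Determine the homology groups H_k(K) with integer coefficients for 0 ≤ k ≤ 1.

Fix the vertex order P < Q < R < S < T < U < V < W < X and write every simplex with vertices in increasing order. Then dim K = 1 and the simplices of K are:

  0-simplices (9): P, Q, R, S, T, U, V, W, X
  1-simplices (12): PQ, PR, PS, PT, PU, PV, PW, PX, QT, RV, SW, UX

giving chain groups C_0 ≅ Z^9, C_1 ≅ Z^12.

∂_1: C_1 → C_0 is given by ∂[p,q] = [q] − [p]. For instance
  ∂PV = V − P.
The resulting 9×12 matrix has rank 8, and its Smith normal form has invariant factors (1,1,1,1,1,1,1,1).

Now H_k = ker ∂_k / im ∂_{k+1}, so:

  H_0: rank C_0 − rank ∂_1 = 9 − 8 = 1, and the invariant factors of ∂_1 are all 1, so H_0 ≅ Z.
  H_1: rank ker ∂_1 − rank ∂_2 = (12 − 8) − 0 = 4, and there is no ∂_2, so H_1 ≅ Z^4.

(K is a triangulation of a wedge of 4 circles.)

H_0 ≅ Z,  H_1 ≅ Z^4.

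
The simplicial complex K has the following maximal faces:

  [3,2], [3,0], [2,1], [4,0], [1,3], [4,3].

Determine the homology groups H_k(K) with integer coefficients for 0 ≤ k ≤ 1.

H_0 ≅ Z,  H_1 ≅ Z^2.

K has 5 vertices, 6 edges.
rank ∂_0 = 0, rank ∂_1 = 4 ⇒ b_0 = 5 − 0 − 4 = 1; all invariant factors of ∂_1 are 1 so no torsion. So H_0 = Z.
rank ∂_1 = 4, rank ∂_2 = 0 ⇒ b_1 = 6 − 4 − 0 = 2. So H_1 = Z^2.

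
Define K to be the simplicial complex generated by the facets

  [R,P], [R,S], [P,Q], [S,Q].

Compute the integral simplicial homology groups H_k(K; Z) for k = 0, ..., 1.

H_0 = Z,  H_1 = Z.

Order the vertices as P < Q < R < S. Listing each simplex with vertices in this order, K has dimension 1 with simplices:

  0-simplices (4): P, Q, R, S
  1-simplices (4): PQ, PR, QS, RS

so the chain groups are C_0 ≅ Z^4, C_1 ≅ Z^4.

Boundary ∂_1: C_1 → C_0 is given by ∂[p,q] = [q] − [p].
The resulting 4×4 matrix has rank 3, and its Smith normal form has invariant factors (1,1,1).

From H_k ≅ ker(∂_k) / im(∂_{k+1}) we obtain:

  H_0: rank C_0 − rank ∂_1 = 4 − 3 = 1, and the invariant factors of ∂_1 are all 1, so H_0 ≅ Z.
  H_1: rank ker ∂_1 − rank ∂_2 = (4 − 3) − 0 = 1, and there is no ∂_2, so H_1 ≅ Z.

(K is a triangulation of the circle S^1.)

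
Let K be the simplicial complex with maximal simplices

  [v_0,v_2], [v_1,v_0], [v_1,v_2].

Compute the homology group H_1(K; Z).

H_1 = Z.

Take the total order v_0 < v_1 < v_2 on the vertex set. Then K (dimension 1) consists of the simplices:

  0-simplices (3): [v_0], [v_1], [v_2]
  1-simplices (3): [v_0,v_1], [v_0,v_2], [v_1,v_2]

so the chain groups are C_0 ≅ Z^3, C_1 ≅ Z^3.

The boundary map ∂_1: C_1 → C_0 is given by ∂[p,q] = [q] − [p].
This gives a 3×3 integer matrix of rank 2; reducing to Smith normal form yields diagonal entries (1,1).

Computing H_k = (kernel of ∂_k) / (image of ∂_{k+1}):

  H_1: rank ker ∂_1 − rank ∂_2 = (3 − 2) − 0 = 1, and there is no ∂_2, so H_1 = Z.

(K is a triangulation of the circle S^1.)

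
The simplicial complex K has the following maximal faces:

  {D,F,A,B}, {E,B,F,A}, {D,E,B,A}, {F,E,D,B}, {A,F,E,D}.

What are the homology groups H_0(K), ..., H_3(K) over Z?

Fix the vertex order A < B < D < E < F and write every simplex with vertices in increasing order. Then dim K = 3 and the simplices of K are:

  0-simplices (5): A, B, D, E, F
  1-simplices (10): AB, AD, AE, AF, BD, BE, BF, DE, DF, EF
  2-simplices (10): ABD, ABE, ABF, ADE, ADF, AEF, BDE, BDF, BEF, DEF
  3-simplices (5): ABDE, ABDF, ABEF, ADEF, BDEF

Hence C_0 ≅ Z^5, C_1 ≅ Z^10, C_2 ≅ Z^10, C_3 ≅ Z^5.

Boundary ∂_1: C_1 → C_0 sends each edge [p,q] (with p < q) to q − p.
This gives a 5×10 integer matrix of rank 4; reducing to Smith normal form yields diagonal entries (1,1,1,1).

∂_2: C_2 → C_1 maps a triangle to the signed sum of its edges. For instance
  ∂BDE = DE − BE + BD,
  ∂ABF = BF − AF + AB.
The 10×10 boundary matrix has rank 6 and Smith normal form diag(1,1,1,1,1,1).

∂_3: C_3 → C_2 sends each 3-simplex σ to the alternating sum Σ_i (−1)^i (σ with its i-th vertex removed). For instance
  ∂ABDF = BDF − ADF + ABF − ABD,
  ∂ADEF = DEF − AEF + ADF − ADE.
As a 10×5 matrix over Z this has rank 4, with invariant factors (1,1,1,1).

Now H_k = ker ∂_k / im ∂_{k+1}, so:

  H_0: rank C_0 − rank ∂_1 = 5 − 4 = 1, and the invariant factors of ∂_1 are all 1, so H_0 ≅ Z.
  H_1: rank ker ∂_1 − rank ∂_2 = (10 − 4) − 6 = 0, and the invariant factors of ∂_2 are all 1, so H_1 ≅ 0.
  H_2: rank ker ∂_2 − rank ∂_3 = (10 − 6) − 4 = 0, and the invariant factors of ∂_3 are all 1, so H_2 ≅ 0.
  H_3: rank ker ∂_3 − rank ∂_4 = (5 − 4) − 0 = 1, and there is no ∂_4, so H_3 ≅ Z.

(K is a triangulation of the 3-sphere S^3.)

H_0 ≅ Z,  H_1 = 0,  H_2 = 0,  H_3 ≅ Z.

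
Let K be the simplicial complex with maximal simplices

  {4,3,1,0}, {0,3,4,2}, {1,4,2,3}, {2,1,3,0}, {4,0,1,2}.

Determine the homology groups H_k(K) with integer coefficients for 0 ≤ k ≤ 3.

H_0 ≅ Z,  H_1 = 0,  H_2 = 0,  H_3 ≅ Z.

Fix the vertex order 0 < 1 < 2 < 3 < 4 and write every simplex with vertices in increasing order. Then dim K = 3 and the simplices of K are:

  0-simplices (5): [0], [1], [2], [3], [4]
  1-simplices (10): [0,1], [0,2], [0,3], [0,4], [1,2], [1,3], [1,4], [2,3], [2,4], [3,4]
  2-simplices (10): [0,1,2], [0,1,3], [0,1,4], [0,2,3], [0,2,4], [0,3,4], [1,2,3], [1,2,4], [1,3,4], [2,3,4]
  3-simplices (5): [0,1,2,3], [0,1,2,4], [0,1,3,4], [0,2,3,4], [1,2,3,4]

giving chain groups C_0 ≅ Z^5, C_1 ≅ Z^10, C_2 ≅ Z^10, C_3 ≅ Z^5.

The boundary map ∂_1: C_1 → C_0 is given by ∂[p,q] = [q] − [p]. For instance
  ∂[3,4] = [4] − [3].
As a 5×10 matrix over Z this has rank 4, with invariant factors (1,1,1,1).

The boundary map ∂_2: C_2 → C_1 acts by ∂[p,q,r] = [q,r] − [p,r] + [p,q]. For instance
  ∂[2,3,4] = [3,4] − [2,4] + [2,3],
  ∂[0,2,4] = [2,4] − [0,4] + [0,2].
This gives a 10×10 integer matrix of rank 6; reducing to Smith normal form yields diagonal entries (1,1,1,1,1,1).

∂_3: C_3 → C_2 sends each 3-simplex σ to the alternating sum Σ_i (−1)^i (σ with its i-th vertex removed). For instance
  ∂[0,1,2,3] = [1,2,3] − [0,2,3] + [0,1,3] − [0,1,2],
  ∂[0,1,2,4] = [1,2,4] − [0,2,4] + [0,1,4] − [0,1,2].
The resulting 10×5 matrix has rank 4, and its Smith normal form has invariant factors (1,1,1,1).

Reading off H_k = ker ∂_k / im ∂_{k+1}:

  H_0: rank C_0 − rank ∂_1 = 5 − 4 = 1, and the invariant factors of ∂_1 are all 1, so H_0 = Z.
  H_1: rank ker ∂_1 − rank ∂_2 = (10 − 4) − 6 = 0, and the invariant factors of ∂_2 are all 1, so H_1 = 0.
  H_2: rank ker ∂_2 − rank ∂_3 = (10 − 6) − 4 = 0, and the invariant factors of ∂_3 are all 1, so H_2 = 0.
  H_3: rank ker ∂_3 − rank ∂_4 = (5 − 4) − 0 = 1, and there is no ∂_4, so H_3 = Z.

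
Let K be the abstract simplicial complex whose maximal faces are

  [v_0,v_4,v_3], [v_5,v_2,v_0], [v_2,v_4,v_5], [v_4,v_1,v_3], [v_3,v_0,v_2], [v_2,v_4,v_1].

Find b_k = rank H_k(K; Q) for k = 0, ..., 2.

b_0 = 1, b_1 = 1, b_2 = 0.

Order the vertices as v_0 < v_1 < v_2 < v_3 < v_4 < v_5. Listing each simplex with vertices in this order, K has dimension 2 with simplices:

  0-simplices (6): [v_0], [v_1], [v_2], [v_3], [v_4], [v_5]
  1-simplices (12): [v_0,v_2], [v_0,v_3], [v_0,v_4], [v_0,v_5], [v_1,v_2], [v_1,v_3], [v_1,v_4], [v_2,v_3], [v_2,v_4], [v_2,v_5], [v_3,v_4], [v_4,v_5]
  2-simplices (6): [v_0,v_2,v_3], [v_0,v_2,v_5], [v_0,v_3,v_4], [v_1,v_2,v_4], [v_1,v_3,v_4], [v_2,v_4,v_5]

giving chain groups C_0 ≅ Z^6, C_1 ≅ Z^12, C_2 ≅ Z^6.

∂_1: C_1 → C_0 maps an edge to its endpoints' difference, ∂[p,q] = q − p.
The 6×12 boundary matrix has rank 5 and Smith normal form diag(1,1,1,1,1).

Boundary ∂_2: C_2 → C_1 acts by ∂[p,q,r] = [q,r] − [p,r] + [p,q]. For instance
  ∂[v_1,v_2,v_4] = [v_2,v_4] − [v_1,v_4] + [v_1,v_2],
  ∂[v_2,v_4,v_5] = [v_4,v_5] − [v_2,v_5] + [v_2,v_4].
The resulting 12×6 matrix has rank 6, and its Smith normal form has invariant factors (1,1,1,1,1,1).

Reading off H_k = ker ∂_k / im ∂_{k+1}:

  H_0: rank C_0 − rank ∂_1 = 6 − 5 = 1, and the invariant factors of ∂_1 are all 1, so H_0 ≅ Z.
  H_1: rank ker ∂_1 − rank ∂_2 = (12 − 5) − 6 = 1, and the invariant factors of ∂_2 are all 1, so H_1 ≅ Z.
  H_2: rank ker ∂_2 − rank ∂_3 = (6 − 6) − 0 = 0, and there is no ∂_3, so H_2 ≅ 0.

As a check, the Euler characteristic is 6 − 12 + 6 = 0, which agrees with 1 − 1 + 0 = 0.

Hence the Betti numbers are b_0 = 1, b_1 = 1, b_2 = 0.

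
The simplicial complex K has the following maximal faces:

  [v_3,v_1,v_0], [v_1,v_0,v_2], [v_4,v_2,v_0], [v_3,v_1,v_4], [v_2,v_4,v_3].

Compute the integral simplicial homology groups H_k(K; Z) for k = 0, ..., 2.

H_0 = Z,  H_1 = Z,  H_2 = 0.

We work with the vertex ordering v_0 < v_1 < v_2 < v_3 < v_4. The simplices of K, each written with vertices in increasing order, are:

  0-simplices (5): [v_0], [v_1], [v_2], [v_3], [v_4]
  1-simplices (10): [v_0,v_1], [v_0,v_2], [v_0,v_3], [v_0,v_4], [v_1,v_2], [v_1,v_3], [v_1,v_4], [v_2,v_3], [v_2,v_4], [v_3,v_4]
  2-simplices (5): [v_0,v_1,v_2], [v_0,v_1,v_3], [v_0,v_2,v_4], [v_1,v_3,v_4], [v_2,v_3,v_4]

so the chain groups are C_0 ≅ Z^5, C_1 ≅ Z^10, C_2 ≅ Z^5.

∂_1: C_1 → C_0 is given by ∂[p,q] = [q] − [p]. For instance
  ∂[v_1,v_4] = [v_4] − [v_1].
The 5×10 boundary matrix has rank 4 and Smith normal form diag(1,1,1,1).

∂_2: C_2 → C_1 sends each 2-simplex [p,q,r] to [q,r] − [p,r] + [p,q]. For instance
  ∂[v_2,v_3,v_4] = [v_3,v_4] − [v_2,v_4] + [v_2,v_3],
  ∂[v_1,v_3,v_4] = [v_3,v_4] − [v_1,v_4] + [v_1,v_3].
The resulting 10×5 matrix has rank 5, and its Smith normal form has invariant factors (1,1,1,1,1).

Now H_k = ker ∂_k / im ∂_{k+1}, so:

  H_0: rank C_0 − rank ∂_1 = 5 − 4 = 1, and the invariant factors of ∂_1 are all 1, so H_0 ≅ Z.
  H_1: rank ker ∂_1 − rank ∂_2 = (10 − 4) − 5 = 1, and the invariant factors of ∂_2 are all 1, so H_1 ≅ Z.
  H_2: rank ker ∂_2 − rank ∂_3 = (5 − 5) − 0 = 0, and there is no ∂_3, so H_2 ≅ 0.

As a check, the Euler characteristic is 5 − 10 + 5 = 0, which agrees with 1 − 1 + 0 = 0.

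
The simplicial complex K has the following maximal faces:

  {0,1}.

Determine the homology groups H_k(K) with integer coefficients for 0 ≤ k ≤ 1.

H_0 = Z,  H_1 = 0.

We work with the vertex ordering 0 < 1. The simplices of K, each written with vertices in increasing order, are:

  0-simplices (2): [0], [1]
  1-simplices (1): [0,1]

giving chain groups C_0 ≅ Z^2, C_1 ≅ Z^1.

Boundary ∂_1: C_1 → C_0 is given by ∂[p,q] = [q] − [p].
The 2×1 boundary matrix has rank 1 and Smith normal form diag(1).

Computing H_k = (kernel of ∂_k) / (image of ∂_{k+1}):

  H_0: rank C_0 − rank ∂_1 = 2 − 1 = 1, and the invariant factors of ∂_1 are all 1, so H_0 ≅ Z.
  H_1: rank ker ∂_1 − rank ∂_2 = (1 − 1) − 0 = 0, and there is no ∂_2, so H_1 ≅ 0.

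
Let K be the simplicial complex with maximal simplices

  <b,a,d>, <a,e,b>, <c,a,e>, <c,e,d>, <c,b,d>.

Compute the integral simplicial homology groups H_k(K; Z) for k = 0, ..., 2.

K has 5 vertices, 10 edges, 5 triangles.
rank ∂_0 = 0, rank ∂_1 = 4 ⇒ b_0 = 5 − 0 − 4 = 1; all invariant factors of ∂_1 are 1 so no torsion. So H_0 ≅ Z.
rank ∂_1 = 4, rank ∂_2 = 5 ⇒ b_1 = 10 − 4 − 5 = 1; all invariant factors of ∂_2 are 1 so no torsion. So H_1 ≅ Z.
rank ∂_2 = 5, rank ∂_3 = 0 ⇒ b_2 = 5 − 5 − 0 = 0. So H_2 ≅ 0.

H_0 = Z,  H_1 = Z,  H_2 = 0.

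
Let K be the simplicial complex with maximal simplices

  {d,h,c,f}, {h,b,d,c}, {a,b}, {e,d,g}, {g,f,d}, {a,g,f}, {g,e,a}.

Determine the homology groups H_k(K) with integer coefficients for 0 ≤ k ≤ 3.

H_0 ≅ Z,  H_1 ≅ Z,  H_2 = 0,  H_3 = 0.

We work with the vertex ordering a < b < c < d < e < f < g < h. The simplices of K, each written with vertices in increasing order, are:

  0-simplices (8): a, b, c, d, e, f, g, h
  1-simplices (17): ab, ae, af, ag, bc, bd, bh, cd, cf, ch, de, df, dg, dh, eg, fg, fh
  2-simplices (11): aeg, afg, bcd, bch, bdh, cdf, cdh, cfh, deg, dfg, dfh
  3-simplices (2): bcdh, cdfh

Hence C_0 ≅ Z^8, C_1 ≅ Z^17, C_2 ≅ Z^11, C_3 ≅ Z^2.

Boundary ∂_1: C_1 → C_0 maps an edge to its endpoints' difference, ∂[p,q] = q − p. For instance
  ∂bc = c − b.
The 8×17 boundary matrix has rank 7 and Smith normal form diag(1,1,1,1,1,1,1).

∂_2: C_2 → C_1 sends each 2-simplex [p,q,r] to [q,r] − [p,r] + [p,q]. For instance
  ∂cfh = fh − ch + cf,
  ∂bch = ch − bh + bc.
The 17×11 boundary matrix has rank 9 and Smith normal form diag(1,1,1,1,1,1,1,1,1).

The boundary map ∂_3: C_3 → C_2 sends each 3-simplex σ to the alternating sum Σ_i (−1)^i (σ with its i-th vertex removed). For instance
  ∂bcdh = cdh − bdh + bch − bcd,
  ∂cdfh = dfh − cfh + cdh − cdf.
This gives a 11×2 integer matrix of rank 2; reducing to Smith normal form yields diagonal entries (1,1).

Reading off H_k = ker ∂_k / im ∂_{k+1}:

  H_0: rank C_0 − rank ∂_1 = 8 − 7 = 1, and the invariant factors of ∂_1 are all 1, so H_0 = Z.
  H_1: rank ker ∂_1 − rank ∂_2 = (17 − 7) − 9 = 1, and the invariant factors of ∂_2 are all 1, so H_1 = Z.
  H_2: rank ker ∂_2 − rank ∂_3 = (11 − 9) − 2 = 0, and the invariant factors of ∂_3 are all 1, so H_2 = 0.
  H_3: rank ker ∂_3 − rank ∂_4 = (2 − 2) − 0 = 0, and there is no ∂_4, so H_3 = 0.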